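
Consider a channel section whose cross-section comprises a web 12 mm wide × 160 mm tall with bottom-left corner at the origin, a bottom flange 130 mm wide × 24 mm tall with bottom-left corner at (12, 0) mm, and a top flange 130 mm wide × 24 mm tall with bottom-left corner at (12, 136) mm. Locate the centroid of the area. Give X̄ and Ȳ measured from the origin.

web: A = 12 × 160 = 1920.00, centroid at (6.00, 80.00).
bottom flange: A = 130 × 24 = 3120.00, centroid at (77.00, 12.00).
top flange: A = 130 × 24 = 3120.00, centroid at (77.00, 148.00).
ΣA = 8160.00 mm²
ΣAX̄ = (1920.00)(6.00) + (3120.00)(77.00) + (3120.00)(77.00) = 492000.00 mm³
ΣAȲ = (1920.00)(80.00) + (3120.00)(12.00) + (3120.00)(148.00) = 652800.00 mm³
X̄ = 492000.00 / 8160.00 = 60.29 mm
Ȳ = 652800.00 / 8160.00 = 80.00 mm

X̄ = 60.29 mm, Ȳ = 80.00 mm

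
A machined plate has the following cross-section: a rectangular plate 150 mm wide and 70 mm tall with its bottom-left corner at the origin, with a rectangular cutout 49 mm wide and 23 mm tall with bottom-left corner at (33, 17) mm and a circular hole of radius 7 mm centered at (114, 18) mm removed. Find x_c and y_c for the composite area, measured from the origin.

Part | A | x̄ᵢ | ȳᵢ | A·x̄ᵢ | A·ȳᵢ
plate | 10500.00 | 75.00 | 35.00 | 787500.00 | 367500.00
hole 1 | -1127.00 | 57.50 | 28.50 | -64802.50 | -32119.50
hole 2 | -153.94 | 114.00 | 18.00 | -17548.94 | -2770.88
Σ | 9219.06 |  |  | 705148.56 | 332609.62
x_c = 705148.56 / 9219.06 = 76.49 mm
y_c = 332609.62 / 9219.06 = 36.08 mm

x_c = 76.49 mm, y_c = 36.08 mm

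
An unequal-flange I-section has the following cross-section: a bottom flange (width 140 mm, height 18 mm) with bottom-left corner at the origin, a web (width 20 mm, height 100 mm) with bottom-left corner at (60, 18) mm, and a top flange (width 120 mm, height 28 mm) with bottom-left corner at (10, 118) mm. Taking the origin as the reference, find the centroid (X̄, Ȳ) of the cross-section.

X̄ = 70.00 mm, Ȳ = 76.42 mm

bottom flange: A = 140 × 18 = 2520.00, centroid at (70.00, 9.00).
web: A = 20 × 100 = 2000.00, centroid at (70.00, 68.00).
top flange: A = 120 × 28 = 3360.00, centroid at (70.00, 132.00).
ΣA = 7880.00 mm²
ΣAX̄ = (2520.00)(70.00) + (2000.00)(70.00) + (3360.00)(70.00) = 551600.00 mm³
ΣAȲ = (2520.00)(9.00) + (2000.00)(68.00) + (3360.00)(132.00) = 602200.00 mm³
X̄ = 551600.00 / 7880.00 = 70.00 mm
Ȳ = 602200.00 / 7880.00 = 76.42 mm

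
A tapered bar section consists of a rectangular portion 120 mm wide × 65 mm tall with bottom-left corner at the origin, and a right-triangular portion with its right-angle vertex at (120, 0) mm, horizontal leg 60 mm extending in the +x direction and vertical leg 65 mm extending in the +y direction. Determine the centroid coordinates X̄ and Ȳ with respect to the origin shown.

Part | A | x̄ᵢ | ȳᵢ | A·x̄ᵢ | A·ȳᵢ
rectangular portion | 7800.00 | 60.00 | 32.50 | 468000.00 | 253500.00
triangular portion | 1950.00 | 140.00 | 21.67 | 273000.00 | 42250.00
Σ | 9750.00 |  |  | 741000.00 | 295750.00
X̄ = 741000.00 / 9750.00 = 76.00 mm
Ȳ = 295750.00 / 9750.00 = 30.33 mm

X̄ = 76.00 mm, Ȳ = 30.33 mm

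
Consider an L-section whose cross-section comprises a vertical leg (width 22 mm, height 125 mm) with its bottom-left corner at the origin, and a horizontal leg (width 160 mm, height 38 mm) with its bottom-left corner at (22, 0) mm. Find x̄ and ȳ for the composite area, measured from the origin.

x̄ = 73.66 mm, ȳ = 32.55 mm

vertical leg: A = 22 × 125 = 2750.00, centroid at (11.00, 62.50).
horizontal leg: A = 160 × 38 = 6080.00, centroid at (102.00, 19.00).
ΣA = 8830.00 mm²
ΣAx̄ = (2750.00)(11.00) + (6080.00)(102.00) = 650410.00 mm³
ΣAȳ = (2750.00)(62.50) + (6080.00)(19.00) = 287395.00 mm³
x̄ = 650410.00 / 8830.00 = 73.66 mm
ȳ = 287395.00 / 8830.00 = 32.55 mm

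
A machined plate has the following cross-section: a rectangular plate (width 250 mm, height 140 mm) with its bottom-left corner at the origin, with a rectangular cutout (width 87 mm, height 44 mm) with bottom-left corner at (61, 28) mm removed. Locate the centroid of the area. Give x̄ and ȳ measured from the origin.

x̄ = 127.52 mm, ȳ = 72.46 mm

Part | A | x̄ᵢ | ȳᵢ | A·x̄ᵢ | A·ȳᵢ
plate | 35000.00 | 125.00 | 70.00 | 4375000.00 | 2450000.00
hole | -3828.00 | 104.50 | 50.00 | -400026.00 | -191400.00
Σ | 31172.00 |  |  | 3974974.00 | 2258600.00
x̄ = 3974974.00 / 31172.00 = 127.52 mm
ȳ = 2258600.00 / 31172.00 = 72.46 mm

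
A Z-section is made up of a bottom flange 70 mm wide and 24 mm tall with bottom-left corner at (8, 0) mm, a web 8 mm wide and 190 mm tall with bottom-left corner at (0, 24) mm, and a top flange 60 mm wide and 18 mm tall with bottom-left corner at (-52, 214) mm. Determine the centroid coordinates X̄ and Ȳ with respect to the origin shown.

X̄ = 12.75 mm, Ȳ = 103.24 mm

bottom flange: A = 70 × 24 = 1680.00, centroid at (43.00, 12.00).
web: A = 8 × 190 = 1520.00, centroid at (4.00, 119.00).
top flange: A = 60 × 18 = 1080.00, centroid at (-22.00, 223.00).
ΣA = 4280.00 mm²
ΣAX̄ = (1680.00)(43.00) + (1520.00)(4.00) + (1080.00)(-22.00) = 54560.00 mm³
ΣAȲ = (1680.00)(12.00) + (1520.00)(119.00) + (1080.00)(223.00) = 441880.00 mm³
X̄ = 54560.00 / 4280.00 = 12.75 mm
Ȳ = 441880.00 / 4280.00 = 103.24 mm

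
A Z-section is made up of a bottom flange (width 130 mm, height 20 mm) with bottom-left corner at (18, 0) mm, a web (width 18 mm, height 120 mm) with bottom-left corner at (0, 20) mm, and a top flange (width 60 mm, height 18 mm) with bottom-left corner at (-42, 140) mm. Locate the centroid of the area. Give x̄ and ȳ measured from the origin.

bottom flange: A = 130 × 20 = 2600.00, centroid at (83.00, 10.00).
web: A = 18 × 120 = 2160.00, centroid at (9.00, 80.00).
top flange: A = 60 × 18 = 1080.00, centroid at (-12.00, 149.00).
ΣA = 5840.00 mm², ΣAx̄ = 222280.00 mm³, ΣAȳ = 359720.00 mm³.
x̄ = 222280.00/5840.00 = 38.06 mm; ȳ = 359720.00/5840.00 = 61.60 mm.

x̄ = 38.06 mm, ȳ = 61.60 mm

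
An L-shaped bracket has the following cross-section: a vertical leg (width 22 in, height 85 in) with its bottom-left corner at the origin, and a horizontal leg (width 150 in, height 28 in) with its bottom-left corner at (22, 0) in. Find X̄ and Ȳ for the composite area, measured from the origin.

vertical leg: A = 22 × 85 = 1870.00, centroid at (11.00, 42.50).
horizontal leg: A = 150 × 28 = 4200.00, centroid at (97.00, 14.00).
ΣA = 6070.00 in²
ΣAX̄ = (1870.00)(11.00) + (4200.00)(97.00) = 427970.00 in³
ΣAȲ = (1870.00)(42.50) + (4200.00)(14.00) = 138275.00 in³
X̄ = 427970.00 / 6070.00 = 70.51 in
Ȳ = 138275.00 / 6070.00 = 22.78 in

X̄ = 70.51 in, Ȳ = 22.78 in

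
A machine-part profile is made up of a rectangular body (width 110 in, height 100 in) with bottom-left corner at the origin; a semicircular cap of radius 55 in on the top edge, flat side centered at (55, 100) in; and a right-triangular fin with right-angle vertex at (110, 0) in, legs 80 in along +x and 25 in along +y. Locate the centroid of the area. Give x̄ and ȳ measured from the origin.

rectangular body: A = 110 × 100 = 11000.00, centroid at (55.00, 50.00).
semicircular top: A = ½π·55² = 4751.66, centroid at (55.00, 123.34).
triangular fin: A = ½·80·25 = 1000.00, centroid at (136.67, 8.33).
ΣA = 16751.66 in²
ΣAx̄ = (11000.00)(55.00) + (4751.66)(55.00) + (1000.00)(136.67) = 1003007.91 in³
ΣAȳ = (11000.00)(50.00) + (4751.66)(123.34) + (1000.00)(8.33) = 1144415.89 in³
x̄ = 1003007.91 / 16751.66 = 59.88 in
ȳ = 1144415.89 / 16751.66 = 68.32 in

x̄ = 59.88 in, ȳ = 68.32 in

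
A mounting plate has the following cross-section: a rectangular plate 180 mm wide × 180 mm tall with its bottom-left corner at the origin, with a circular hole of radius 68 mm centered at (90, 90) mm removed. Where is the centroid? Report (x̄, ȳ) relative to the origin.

plate: A = 180 × 180 = 32400.00, centroid at (90.00, 90.00).
hole: A = −π·68² = -14526.72, centroid at (90.00, 90.00).
ΣA = 17873.28 mm², ΣAx̄ = 1608594.80 mm³, ΣAȳ = 1608594.80 mm³.
x̄ = 1608594.80/17873.28 = 90.00 mm; ȳ = 1608594.80/17873.28 = 90.00 mm.

x̄ = 90.00 mm, ȳ = 90.00 mm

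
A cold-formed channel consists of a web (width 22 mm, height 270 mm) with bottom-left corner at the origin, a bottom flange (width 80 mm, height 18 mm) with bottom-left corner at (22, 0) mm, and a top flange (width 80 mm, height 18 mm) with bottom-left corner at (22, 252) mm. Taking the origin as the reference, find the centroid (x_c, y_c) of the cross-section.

x_c = 27.65 mm, y_c = 135.00 mm

web: A = 22 × 270 = 5940.00, centroid at (11.00, 135.00).
bottom flange: A = 80 × 18 = 1440.00, centroid at (62.00, 9.00).
top flange: A = 80 × 18 = 1440.00, centroid at (62.00, 261.00).
ΣA = 8820.00 mm²
ΣAx_c = (5940.00)(11.00) + (1440.00)(62.00) + (1440.00)(62.00) = 243900.00 mm³
ΣAy_c = (5940.00)(135.00) + (1440.00)(9.00) + (1440.00)(261.00) = 1190700.00 mm³
x_c = 243900.00 / 8820.00 = 27.65 mm
y_c = 1190700.00 / 8820.00 = 135.00 mm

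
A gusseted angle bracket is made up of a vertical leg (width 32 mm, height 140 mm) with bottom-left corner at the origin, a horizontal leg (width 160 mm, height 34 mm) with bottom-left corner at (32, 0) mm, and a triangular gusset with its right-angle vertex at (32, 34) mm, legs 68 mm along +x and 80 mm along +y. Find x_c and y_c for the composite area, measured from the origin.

x_c = 65.64 mm, y_c = 45.18 mm

Part | A | x̄ᵢ | ȳᵢ | A·x̄ᵢ | A·ȳᵢ
vertical leg | 4480.00 | 16.00 | 70.00 | 71680.00 | 313600.00
horizontal leg | 5440.00 | 112.00 | 17.00 | 609280.00 | 92480.00
gusset | 2720.00 | 54.67 | 60.67 | 148693.33 | 165013.33
Σ | 12640.00 |  |  | 829653.33 | 571093.33
x_c = 829653.33 / 12640.00 = 65.64 mm
y_c = 571093.33 / 12640.00 = 45.18 mm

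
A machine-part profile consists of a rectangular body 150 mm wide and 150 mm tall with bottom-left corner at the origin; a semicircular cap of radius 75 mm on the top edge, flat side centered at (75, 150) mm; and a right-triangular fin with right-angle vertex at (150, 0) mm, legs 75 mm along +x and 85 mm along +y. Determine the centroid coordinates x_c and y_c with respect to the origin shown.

Part | A | x̄ᵢ | ȳᵢ | A·x̄ᵢ | A·ȳᵢ
rectangular body | 22500.00 | 75.00 | 75.00 | 1687500.00 | 1687500.00
semicircular top | 8835.73 | 75.00 | 181.83 | 662679.70 | 1606609.40
triangular fin | 3187.50 | 175.00 | 28.33 | 557812.50 | 90312.50
Σ | 34523.23 |  |  | 2907992.20 | 3384421.90
x_c = 2907992.20 / 34523.23 = 84.23 mm
y_c = 3384421.90 / 34523.23 = 98.03 mm

x_c = 84.23 mm, y_c = 98.03 mm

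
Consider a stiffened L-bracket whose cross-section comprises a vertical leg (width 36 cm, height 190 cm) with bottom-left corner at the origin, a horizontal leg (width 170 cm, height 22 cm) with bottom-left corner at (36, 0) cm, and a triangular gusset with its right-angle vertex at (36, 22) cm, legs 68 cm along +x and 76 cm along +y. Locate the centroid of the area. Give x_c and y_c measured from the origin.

x_c = 55.25 cm, y_c = 61.78 cm

vertical leg: A = 36 × 190 = 6840.00, centroid at (18.00, 95.00).
horizontal leg: A = 170 × 22 = 3740.00, centroid at (121.00, 11.00).
gusset: A = ½·68·76 = 2584.00, centroid at (58.67, 47.33).
ΣA = 13164.00 cm², ΣAx_c = 727254.67 cm³, ΣAy_c = 813249.33 cm³.
x_c = 727254.67/13164.00 = 55.25 cm; y_c = 813249.33/13164.00 = 61.78 cm.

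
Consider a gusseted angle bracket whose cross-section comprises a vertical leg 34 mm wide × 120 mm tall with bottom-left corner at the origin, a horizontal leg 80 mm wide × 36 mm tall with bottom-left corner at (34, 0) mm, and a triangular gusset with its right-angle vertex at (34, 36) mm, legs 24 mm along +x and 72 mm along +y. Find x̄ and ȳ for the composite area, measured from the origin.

Part | A | x̄ᵢ | ȳᵢ | A·x̄ᵢ | A·ȳᵢ
vertical leg | 4080.00 | 17.00 | 60.00 | 69360.00 | 244800.00
horizontal leg | 2880.00 | 74.00 | 18.00 | 213120.00 | 51840.00
gusset | 864.00 | 42.00 | 60.00 | 36288.00 | 51840.00
Σ | 7824.00 |  |  | 318768.00 | 348480.00
x̄ = 318768.00 / 7824.00 = 40.74 mm
ȳ = 348480.00 / 7824.00 = 44.54 mm

x̄ = 40.74 mm, ȳ = 44.54 mm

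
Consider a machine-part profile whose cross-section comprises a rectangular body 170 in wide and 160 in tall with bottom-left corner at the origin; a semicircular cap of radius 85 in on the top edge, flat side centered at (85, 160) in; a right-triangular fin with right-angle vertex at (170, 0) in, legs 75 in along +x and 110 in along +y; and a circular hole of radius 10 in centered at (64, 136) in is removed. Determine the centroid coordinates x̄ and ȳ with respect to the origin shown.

Part | A | x̄ᵢ | ȳᵢ | A·x̄ᵢ | A·ȳᵢ
rectangular body | 27200.00 | 85.00 | 80.00 | 2312000.00 | 2176000.00
semicircular top | 11349.00 | 85.00 | 196.08 | 964665.29 | 2225257.22
triangular fin | 4125.00 | 195.00 | 36.67 | 804375.00 | 151250.00
hole | -314.16 | 64.00 | 136.00 | -20106.19 | -42725.66
Σ | 42359.84 |  |  | 4060934.10 | 4509781.56
x̄ = 4060934.10 / 42359.84 = 95.87 in
ȳ = 4509781.56 / 42359.84 = 106.46 in

x̄ = 95.87 in, ȳ = 106.46 in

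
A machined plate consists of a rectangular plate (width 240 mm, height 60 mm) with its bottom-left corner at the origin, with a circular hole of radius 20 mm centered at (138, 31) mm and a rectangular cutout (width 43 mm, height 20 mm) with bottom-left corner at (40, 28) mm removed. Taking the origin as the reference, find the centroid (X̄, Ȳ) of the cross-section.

Part | A | x̄ᵢ | ȳᵢ | A·x̄ᵢ | A·ȳᵢ
plate | 14400.00 | 120.00 | 30.00 | 1728000.00 | 432000.00
hole 1 | -1256.64 | 138.00 | 31.00 | -173415.91 | -38955.75
hole 2 | -860.00 | 61.50 | 38.00 | -52890.00 | -32680.00
Σ | 12283.36 |  |  | 1501694.09 | 360364.25
X̄ = 1501694.09 / 12283.36 = 122.25 mm
Ȳ = 360364.25 / 12283.36 = 29.34 mm

X̄ = 122.25 mm, Ȳ = 29.34 mm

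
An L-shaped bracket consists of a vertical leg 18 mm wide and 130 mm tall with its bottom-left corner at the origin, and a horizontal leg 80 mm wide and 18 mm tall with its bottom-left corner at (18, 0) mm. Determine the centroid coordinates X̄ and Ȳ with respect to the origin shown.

X̄ = 27.67 mm, Ȳ = 43.67 mm

Part | A | x̄ᵢ | ȳᵢ | A·x̄ᵢ | A·ȳᵢ
vertical leg | 2340.00 | 9.00 | 65.00 | 21060.00 | 152100.00
horizontal leg | 1440.00 | 58.00 | 9.00 | 83520.00 | 12960.00
Σ | 3780.00 |  |  | 104580.00 | 165060.00
X̄ = 104580.00 / 3780.00 = 27.67 mm
Ȳ = 165060.00 / 3780.00 = 43.67 mm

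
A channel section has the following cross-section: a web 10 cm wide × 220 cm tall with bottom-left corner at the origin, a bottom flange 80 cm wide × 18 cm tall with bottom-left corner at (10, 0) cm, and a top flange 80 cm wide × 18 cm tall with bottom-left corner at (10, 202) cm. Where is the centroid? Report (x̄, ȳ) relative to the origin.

x̄ = 30.51 cm, ȳ = 110.00 cm

Part | A | x̄ᵢ | ȳᵢ | A·x̄ᵢ | A·ȳᵢ
web | 2200.00 | 5.00 | 110.00 | 11000.00 | 242000.00
bottom flange | 1440.00 | 50.00 | 9.00 | 72000.00 | 12960.00
top flange | 1440.00 | 50.00 | 211.00 | 72000.00 | 303840.00
Σ | 5080.00 |  |  | 155000.00 | 558800.00
x̄ = 155000.00 / 5080.00 = 30.51 cm
ȳ = 558800.00 / 5080.00 = 110.00 cm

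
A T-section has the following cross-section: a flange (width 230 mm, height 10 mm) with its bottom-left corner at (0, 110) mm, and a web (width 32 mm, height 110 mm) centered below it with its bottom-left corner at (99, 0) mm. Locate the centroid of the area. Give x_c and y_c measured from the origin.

x_c = 115.00 mm, y_c = 78.71 mm

web: A = 32 × 110 = 3520.00, centroid at (115.00, 55.00).
flange: A = 230 × 10 = 2300.00, centroid at (115.00, 115.00).
ΣA = 5820.00 mm², ΣAx_c = 669300.00 mm³, ΣAy_c = 458100.00 mm³.
x_c = 669300.00/5820.00 = 115.00 mm; y_c = 458100.00/5820.00 = 78.71 mm.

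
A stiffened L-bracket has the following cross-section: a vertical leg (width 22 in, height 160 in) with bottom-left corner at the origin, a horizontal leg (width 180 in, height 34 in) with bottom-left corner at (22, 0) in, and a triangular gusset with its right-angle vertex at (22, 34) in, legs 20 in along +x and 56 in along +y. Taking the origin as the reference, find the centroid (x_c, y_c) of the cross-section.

x_c = 72.57 in, y_c = 40.70 in

vertical leg: A = 22 × 160 = 3520.00, centroid at (11.00, 80.00).
horizontal leg: A = 180 × 34 = 6120.00, centroid at (112.00, 17.00).
gusset: A = ½·20·56 = 560.00, centroid at (28.67, 52.67).
ΣA = 10200.00 in²
ΣAx_c = (3520.00)(11.00) + (6120.00)(112.00) + (560.00)(28.67) = 740213.33 in³
ΣAy_c = (3520.00)(80.00) + (6120.00)(17.00) + (560.00)(52.67) = 415133.33 in³
x_c = 740213.33 / 10200.00 = 72.57 in
y_c = 415133.33 / 10200.00 = 40.70 in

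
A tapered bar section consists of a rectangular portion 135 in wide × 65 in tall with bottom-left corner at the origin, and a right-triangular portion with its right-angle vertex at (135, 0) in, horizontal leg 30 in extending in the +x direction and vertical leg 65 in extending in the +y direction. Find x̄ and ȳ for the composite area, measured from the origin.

x̄ = 75.25 in, ȳ = 31.42 in

rectangular portion: A = 135 × 65 = 8775.00, centroid at (67.50, 32.50).
triangular portion: A = ½·30·65 = 975.00, centroid at (145.00, 21.67).
ΣA = 9750.00 in²
ΣAx̄ = (8775.00)(67.50) + (975.00)(145.00) = 733687.50 in³
ΣAȳ = (8775.00)(32.50) + (975.00)(21.67) = 306312.50 in³
x̄ = 733687.50 / 9750.00 = 75.25 in
ȳ = 306312.50 / 9750.00 = 31.42 in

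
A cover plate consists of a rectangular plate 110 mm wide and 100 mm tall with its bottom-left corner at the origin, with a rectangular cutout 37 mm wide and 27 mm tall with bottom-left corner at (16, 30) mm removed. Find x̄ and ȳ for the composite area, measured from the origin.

plate: A = 110 × 100 = 11000.00, centroid at (55.00, 50.00).
hole: A = −(37 × 27) = -999.00, centroid at (34.50, 43.50).
ΣA = 10001.00 mm²
ΣAx̄ = (11000.00)(55.00) + (-999.00)(34.50) = 570534.50 mm³
ΣAȳ = (11000.00)(50.00) + (-999.00)(43.50) = 506543.50 mm³
x̄ = 570534.50 / 10001.00 = 57.05 mm
ȳ = 506543.50 / 10001.00 = 50.65 mm

x̄ = 57.05 mm, ȳ = 50.65 mm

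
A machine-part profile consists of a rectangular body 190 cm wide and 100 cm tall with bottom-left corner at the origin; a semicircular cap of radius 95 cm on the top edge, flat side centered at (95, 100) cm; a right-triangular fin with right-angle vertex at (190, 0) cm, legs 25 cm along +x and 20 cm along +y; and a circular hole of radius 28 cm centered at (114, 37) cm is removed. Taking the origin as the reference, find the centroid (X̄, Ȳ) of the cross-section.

X̄ = 94.32 cm, Ȳ = 92.04 cm

rectangular body: A = 190 × 100 = 19000.00, centroid at (95.00, 50.00).
semicircular top: A = ½π·95² = 14176.44, centroid at (95.00, 140.32).
triangular fin: A = ½·25·20 = 250.00, centroid at (198.33, 6.67).
hole: A = −π·28² = -2463.01, centroid at (114.00, 37.00).
ΣA = 30963.43 cm², ΣAX̄ = 2920561.85 cm³, ΣAȲ = 2849762.37 cm³.
X̄ = 2920561.85/30963.43 = 94.32 cm; Ȳ = 2849762.37/30963.43 = 92.04 cm.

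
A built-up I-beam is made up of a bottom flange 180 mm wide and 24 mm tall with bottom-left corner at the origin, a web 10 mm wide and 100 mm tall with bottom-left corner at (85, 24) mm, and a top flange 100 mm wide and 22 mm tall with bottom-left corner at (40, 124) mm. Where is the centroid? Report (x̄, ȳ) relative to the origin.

bottom flange: A = 180 × 24 = 4320.00, centroid at (90.00, 12.00).
web: A = 10 × 100 = 1000.00, centroid at (90.00, 74.00).
top flange: A = 100 × 22 = 2200.00, centroid at (90.00, 135.00).
ΣA = 7520.00 mm²
ΣAx̄ = (4320.00)(90.00) + (1000.00)(90.00) + (2200.00)(90.00) = 676800.00 mm³
ΣAȳ = (4320.00)(12.00) + (1000.00)(74.00) + (2200.00)(135.00) = 422840.00 mm³
x̄ = 676800.00 / 7520.00 = 90.00 mm
ȳ = 422840.00 / 7520.00 = 56.23 mm

x̄ = 90.00 mm, ȳ = 56.23 mm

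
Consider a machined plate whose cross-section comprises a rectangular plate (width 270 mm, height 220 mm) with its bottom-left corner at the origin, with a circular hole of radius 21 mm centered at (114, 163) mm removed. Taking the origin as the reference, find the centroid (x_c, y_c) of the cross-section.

plate: A = 270 × 220 = 59400.00, centroid at (135.00, 110.00).
hole: A = −π·21² = -1385.44, centroid at (114.00, 163.00).
ΣA = 58014.56 mm², ΣAx_c = 7861059.57 mm³, ΣAy_c = 6308172.90 mm³.
x_c = 7861059.57/58014.56 = 135.50 mm; y_c = 6308172.90/58014.56 = 108.73 mm.

x_c = 135.50 mm, y_c = 108.73 mm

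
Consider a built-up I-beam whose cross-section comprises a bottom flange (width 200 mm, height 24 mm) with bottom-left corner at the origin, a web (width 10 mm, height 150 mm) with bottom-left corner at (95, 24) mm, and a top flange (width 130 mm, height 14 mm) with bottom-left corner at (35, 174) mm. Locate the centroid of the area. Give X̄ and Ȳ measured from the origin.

X̄ = 100.00 mm, Ȳ = 65.95 mm

bottom flange: A = 200 × 24 = 4800.00, centroid at (100.00, 12.00).
web: A = 10 × 150 = 1500.00, centroid at (100.00, 99.00).
top flange: A = 130 × 14 = 1820.00, centroid at (100.00, 181.00).
ΣA = 8120.00 mm²
ΣAX̄ = (4800.00)(100.00) + (1500.00)(100.00) + (1820.00)(100.00) = 812000.00 mm³
ΣAȲ = (4800.00)(12.00) + (1500.00)(99.00) + (1820.00)(181.00) = 535520.00 mm³
X̄ = 812000.00 / 8120.00 = 100.00 mm
Ȳ = 535520.00 / 8120.00 = 65.95 mm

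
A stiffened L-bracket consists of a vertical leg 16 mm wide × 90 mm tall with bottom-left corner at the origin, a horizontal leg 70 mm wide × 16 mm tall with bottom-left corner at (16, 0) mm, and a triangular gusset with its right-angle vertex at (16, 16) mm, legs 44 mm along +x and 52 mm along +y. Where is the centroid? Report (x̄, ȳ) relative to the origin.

x̄ = 28.00 mm, ȳ = 30.21 mm

vertical leg: A = 16 × 90 = 1440.00, centroid at (8.00, 45.00).
horizontal leg: A = 70 × 16 = 1120.00, centroid at (51.00, 8.00).
gusset: A = ½·44·52 = 1144.00, centroid at (30.67, 33.33).
ΣA = 3704.00 mm², ΣAx̄ = 103722.67 mm³, ΣAȳ = 111893.33 mm³.
x̄ = 103722.67/3704.00 = 28.00 mm; ȳ = 111893.33/3704.00 = 30.21 mm.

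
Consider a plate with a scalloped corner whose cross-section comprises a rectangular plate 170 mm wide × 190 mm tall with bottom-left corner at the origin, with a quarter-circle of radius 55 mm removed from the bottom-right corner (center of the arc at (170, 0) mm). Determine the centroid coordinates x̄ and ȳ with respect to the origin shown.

x̄ = 80.10 mm, ȳ = 100.69 mm

plate: A = 170 × 190 = 32300.00, centroid at (85.00, 95.00).
removed quarter-circle: A = −¼π·55² = -2375.83, centroid at (146.66, 23.34).
ΣA = 29924.17 mm², ΣAx̄ = 2397067.33 mm³, ΣAȳ = 3013041.67 mm³.
x̄ = 2397067.33/29924.17 = 80.10 mm; ȳ = 3013041.67/29924.17 = 100.69 mm.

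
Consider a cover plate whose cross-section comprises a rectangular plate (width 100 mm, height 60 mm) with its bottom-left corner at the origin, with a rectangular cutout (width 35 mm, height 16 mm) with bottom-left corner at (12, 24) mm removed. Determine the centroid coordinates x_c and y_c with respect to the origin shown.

plate: A = 100 × 60 = 6000.00, centroid at (50.00, 30.00).
hole: A = −(35 × 16) = -560.00, centroid at (29.50, 32.00).
ΣA = 5440.00 mm², ΣAx_c = 283480.00 mm³, ΣAy_c = 162080.00 mm³.
x_c = 283480.00/5440.00 = 52.11 mm; y_c = 162080.00/5440.00 = 29.79 mm.

x_c = 52.11 mm, y_c = 29.79 mm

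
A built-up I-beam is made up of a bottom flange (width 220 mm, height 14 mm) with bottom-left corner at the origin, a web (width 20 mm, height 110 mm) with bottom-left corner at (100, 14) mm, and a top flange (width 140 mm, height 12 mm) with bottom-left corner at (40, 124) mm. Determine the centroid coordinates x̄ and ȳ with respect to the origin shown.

bottom flange: A = 220 × 14 = 3080.00, centroid at (110.00, 7.00).
web: A = 20 × 110 = 2200.00, centroid at (110.00, 69.00).
top flange: A = 140 × 12 = 1680.00, centroid at (110.00, 130.00).
ΣA = 6960.00 mm², ΣAx̄ = 765600.00 mm³, ΣAȳ = 391760.00 mm³.
x̄ = 765600.00/6960.00 = 110.00 mm; ȳ = 391760.00/6960.00 = 56.29 mm.

x̄ = 110.00 mm, ȳ = 56.29 mm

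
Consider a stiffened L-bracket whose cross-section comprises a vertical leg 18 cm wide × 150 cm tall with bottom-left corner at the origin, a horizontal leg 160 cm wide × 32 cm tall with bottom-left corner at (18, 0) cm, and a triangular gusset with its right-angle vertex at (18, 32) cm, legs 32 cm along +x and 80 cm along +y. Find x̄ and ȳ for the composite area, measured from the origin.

vertical leg: A = 18 × 150 = 2700.00, centroid at (9.00, 75.00).
horizontal leg: A = 160 × 32 = 5120.00, centroid at (98.00, 16.00).
gusset: A = ½·32·80 = 1280.00, centroid at (28.67, 58.67).
ΣA = 9100.00 cm², ΣAx̄ = 562753.33 cm³, ΣAȳ = 359513.33 cm³.
x̄ = 562753.33/9100.00 = 61.84 cm; ȳ = 359513.33/9100.00 = 39.51 cm.

x̄ = 61.84 cm, ȳ = 39.51 cm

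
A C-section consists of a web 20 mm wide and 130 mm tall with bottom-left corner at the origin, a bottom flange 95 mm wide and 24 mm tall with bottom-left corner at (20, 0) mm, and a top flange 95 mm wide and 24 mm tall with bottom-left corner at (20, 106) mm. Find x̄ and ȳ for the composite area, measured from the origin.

x̄ = 46.62 mm, ȳ = 65.00 mm

web: A = 20 × 130 = 2600.00, centroid at (10.00, 65.00).
bottom flange: A = 95 × 24 = 2280.00, centroid at (67.50, 12.00).
top flange: A = 95 × 24 = 2280.00, centroid at (67.50, 118.00).
ΣA = 7160.00 mm²
ΣAx̄ = (2600.00)(10.00) + (2280.00)(67.50) + (2280.00)(67.50) = 333800.00 mm³
ΣAȳ = (2600.00)(65.00) + (2280.00)(12.00) + (2280.00)(118.00) = 465400.00 mm³
x̄ = 333800.00 / 7160.00 = 46.62 mm
ȳ = 465400.00 / 7160.00 = 65.00 mm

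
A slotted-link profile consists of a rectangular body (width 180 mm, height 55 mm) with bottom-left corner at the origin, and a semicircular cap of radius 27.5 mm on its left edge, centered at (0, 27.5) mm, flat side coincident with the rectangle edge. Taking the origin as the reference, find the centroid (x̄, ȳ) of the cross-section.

x̄ = 79.11 mm, ȳ = 27.50 mm

rectangular body: A = 180 × 55 = 9900.00, centroid at (90.00, 27.50).
semicircular end: A = ½π·27.5² = 1187.91, centroid at (-11.67, 27.50).
ΣA = 11087.91 mm², ΣAx̄ = 877135.42 mm³, ΣAȳ = 304917.65 mm³.
x̄ = 877135.42/11087.91 = 79.11 mm; ȳ = 304917.65/11087.91 = 27.50 mm.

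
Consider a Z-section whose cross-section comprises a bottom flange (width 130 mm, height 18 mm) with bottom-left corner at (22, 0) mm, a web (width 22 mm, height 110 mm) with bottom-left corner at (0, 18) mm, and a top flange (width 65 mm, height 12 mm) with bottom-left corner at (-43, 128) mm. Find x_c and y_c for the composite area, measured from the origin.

bottom flange: A = 130 × 18 = 2340.00, centroid at (87.00, 9.00).
web: A = 22 × 110 = 2420.00, centroid at (11.00, 73.00).
top flange: A = 65 × 12 = 780.00, centroid at (-10.50, 134.00).
ΣA = 5540.00 mm²
ΣAx_c = (2340.00)(87.00) + (2420.00)(11.00) + (780.00)(-10.50) = 222010.00 mm³
ΣAy_c = (2340.00)(9.00) + (2420.00)(73.00) + (780.00)(134.00) = 302240.00 mm³
x_c = 222010.00 / 5540.00 = 40.07 mm
y_c = 302240.00 / 5540.00 = 54.56 mm

x_c = 40.07 mm, y_c = 54.56 mm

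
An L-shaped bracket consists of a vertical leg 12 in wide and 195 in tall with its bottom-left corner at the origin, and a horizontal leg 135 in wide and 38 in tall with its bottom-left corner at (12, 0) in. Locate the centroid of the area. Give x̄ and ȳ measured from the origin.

x̄ = 56.48 in, ȳ = 43.59 in

vertical leg: A = 12 × 195 = 2340.00, centroid at (6.00, 97.50).
horizontal leg: A = 135 × 38 = 5130.00, centroid at (79.50, 19.00).
ΣA = 7470.00 in²
ΣAx̄ = (2340.00)(6.00) + (5130.00)(79.50) = 421875.00 in³
ΣAȳ = (2340.00)(97.50) + (5130.00)(19.00) = 325620.00 in³
x̄ = 421875.00 / 7470.00 = 56.48 in
ȳ = 325620.00 / 7470.00 = 43.59 in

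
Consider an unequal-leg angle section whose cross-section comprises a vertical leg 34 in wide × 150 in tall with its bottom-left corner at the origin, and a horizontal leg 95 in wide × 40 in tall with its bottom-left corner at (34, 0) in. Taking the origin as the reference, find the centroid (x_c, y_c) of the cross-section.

vertical leg: A = 34 × 150 = 5100.00, centroid at (17.00, 75.00).
horizontal leg: A = 95 × 40 = 3800.00, centroid at (81.50, 20.00).
ΣA = 8900.00 in², ΣAx_c = 396400.00 in³, ΣAy_c = 458500.00 in³.
x_c = 396400.00/8900.00 = 44.54 in; y_c = 458500.00/8900.00 = 51.52 in.

x_c = 44.54 in, y_c = 51.52 in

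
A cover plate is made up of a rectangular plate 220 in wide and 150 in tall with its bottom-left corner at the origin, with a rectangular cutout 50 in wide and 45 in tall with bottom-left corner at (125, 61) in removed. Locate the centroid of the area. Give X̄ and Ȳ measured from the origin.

X̄ = 107.07 in, Ȳ = 74.38 in

Part | A | x̄ᵢ | ȳᵢ | A·x̄ᵢ | A·ȳᵢ
plate | 33000.00 | 110.00 | 75.00 | 3630000.00 | 2475000.00
hole | -2250.00 | 150.00 | 83.50 | -337500.00 | -187875.00
Σ | 30750.00 |  |  | 3292500.00 | 2287125.00
X̄ = 3292500.00 / 30750.00 = 107.07 in
Ȳ = 2287125.00 / 30750.00 = 74.38 in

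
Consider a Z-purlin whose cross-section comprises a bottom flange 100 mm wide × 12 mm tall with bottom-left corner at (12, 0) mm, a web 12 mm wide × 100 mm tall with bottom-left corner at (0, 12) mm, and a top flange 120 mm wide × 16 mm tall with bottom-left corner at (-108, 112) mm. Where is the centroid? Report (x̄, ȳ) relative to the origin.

bottom flange: A = 100 × 12 = 1200.00, centroid at (62.00, 6.00).
web: A = 12 × 100 = 1200.00, centroid at (6.00, 62.00).
top flange: A = 120 × 16 = 1920.00, centroid at (-48.00, 120.00).
ΣA = 4320.00 mm², ΣAx̄ = -10560.00 mm³, ΣAȳ = 312000.00 mm³.
x̄ = -10560.00/4320.00 = -2.44 mm; ȳ = 312000.00/4320.00 = 72.22 mm.

x̄ = -2.44 mm, ȳ = 72.22 mm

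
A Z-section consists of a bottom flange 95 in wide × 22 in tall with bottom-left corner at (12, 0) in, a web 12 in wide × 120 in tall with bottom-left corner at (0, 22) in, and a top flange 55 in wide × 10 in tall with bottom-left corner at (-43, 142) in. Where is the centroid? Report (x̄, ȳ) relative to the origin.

x̄ = 30.51 in, ȳ = 54.39 in

bottom flange: A = 95 × 22 = 2090.00, centroid at (59.50, 11.00).
web: A = 12 × 120 = 1440.00, centroid at (6.00, 82.00).
top flange: A = 55 × 10 = 550.00, centroid at (-15.50, 147.00).
ΣA = 4080.00 in², ΣAx̄ = 124470.00 in³, ΣAȳ = 221920.00 in³.
x̄ = 124470.00/4080.00 = 30.51 in; ȳ = 221920.00/4080.00 = 54.39 in.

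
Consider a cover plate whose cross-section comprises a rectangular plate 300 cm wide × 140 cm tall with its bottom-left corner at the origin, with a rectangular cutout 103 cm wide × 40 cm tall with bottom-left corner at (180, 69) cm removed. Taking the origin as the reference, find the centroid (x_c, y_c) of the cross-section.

plate: A = 300 × 140 = 42000.00, centroid at (150.00, 70.00).
hole: A = −(103 × 40) = -4120.00, centroid at (231.50, 89.00).
ΣA = 37880.00 cm², ΣAx_c = 5346220.00 cm³, ΣAy_c = 2573320.00 cm³.
x_c = 5346220.00/37880.00 = 141.14 cm; y_c = 2573320.00/37880.00 = 67.93 cm.

x_c = 141.14 cm, y_c = 67.93 cm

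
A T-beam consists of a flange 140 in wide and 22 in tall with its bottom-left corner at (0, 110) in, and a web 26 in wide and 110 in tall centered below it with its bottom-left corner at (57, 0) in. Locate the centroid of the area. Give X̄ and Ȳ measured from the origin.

Part | A | x̄ᵢ | ȳᵢ | A·x̄ᵢ | A·ȳᵢ
web | 2860.00 | 70.00 | 55.00 | 200200.00 | 157300.00
flange | 3080.00 | 70.00 | 121.00 | 215600.00 | 372680.00
Σ | 5940.00 |  |  | 415800.00 | 529980.00
X̄ = 415800.00 / 5940.00 = 70.00 in
Ȳ = 529980.00 / 5940.00 = 89.22 in

X̄ = 70.00 in, Ȳ = 89.22 in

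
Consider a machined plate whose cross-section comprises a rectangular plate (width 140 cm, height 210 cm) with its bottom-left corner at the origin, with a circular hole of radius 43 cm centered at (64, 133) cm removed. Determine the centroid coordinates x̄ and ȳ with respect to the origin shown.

x̄ = 71.48 cm, ȳ = 98.11 cm

plate: A = 140 × 210 = 29400.00, centroid at (70.00, 105.00).
hole: A = −π·43² = -5808.80, centroid at (64.00, 133.00).
ΣA = 23591.20 cm²
ΣAx̄ = (29400.00)(70.00) + (-5808.80)(64.00) = 1686236.49 cm³
ΣAȳ = (29400.00)(105.00) + (-5808.80)(133.00) = 2314428.96 cm³
x̄ = 1686236.49 / 23591.20 = 71.48 cm
ȳ = 2314428.96 / 23591.20 = 98.11 cm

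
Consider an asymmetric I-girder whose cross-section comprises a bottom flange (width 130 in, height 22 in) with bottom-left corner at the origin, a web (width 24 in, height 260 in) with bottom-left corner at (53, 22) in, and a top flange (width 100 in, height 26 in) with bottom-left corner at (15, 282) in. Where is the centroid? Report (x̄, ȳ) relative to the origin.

x̄ = 65.00 in, ȳ = 149.31 in

Part | A | x̄ᵢ | ȳᵢ | A·x̄ᵢ | A·ȳᵢ
bottom flange | 2860.00 | 65.00 | 11.00 | 185900.00 | 31460.00
web | 6240.00 | 65.00 | 152.00 | 405600.00 | 948480.00
top flange | 2600.00 | 65.00 | 295.00 | 169000.00 | 767000.00
Σ | 11700.00 |  |  | 760500.00 | 1746940.00
x̄ = 760500.00 / 11700.00 = 65.00 in
ȳ = 1746940.00 / 11700.00 = 149.31 in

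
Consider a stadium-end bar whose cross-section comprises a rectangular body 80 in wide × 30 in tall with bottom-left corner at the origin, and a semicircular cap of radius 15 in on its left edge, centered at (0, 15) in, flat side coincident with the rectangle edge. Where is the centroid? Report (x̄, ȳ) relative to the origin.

rectangular body: A = 80 × 30 = 2400.00, centroid at (40.00, 15.00).
semicircular end: A = ½π·15² = 353.43, centroid at (-6.37, 15.00).
ΣA = 2753.43 in², ΣAx̄ = 93750.00 in³, ΣAȳ = 41301.44 in³.
x̄ = 93750.00/2753.43 = 34.05 in; ȳ = 41301.44/2753.43 = 15.00 in.

x̄ = 34.05 in, ȳ = 15.00 in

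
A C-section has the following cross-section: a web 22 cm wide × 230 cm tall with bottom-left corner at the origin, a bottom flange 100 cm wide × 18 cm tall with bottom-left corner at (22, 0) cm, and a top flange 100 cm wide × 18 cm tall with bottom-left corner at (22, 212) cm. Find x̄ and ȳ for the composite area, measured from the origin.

web: A = 22 × 230 = 5060.00, centroid at (11.00, 115.00).
bottom flange: A = 100 × 18 = 1800.00, centroid at (72.00, 9.00).
top flange: A = 100 × 18 = 1800.00, centroid at (72.00, 221.00).
ΣA = 8660.00 cm²
ΣAx̄ = (5060.00)(11.00) + (1800.00)(72.00) + (1800.00)(72.00) = 314860.00 cm³
ΣAȳ = (5060.00)(115.00) + (1800.00)(9.00) + (1800.00)(221.00) = 995900.00 cm³
x̄ = 314860.00 / 8660.00 = 36.36 cm
ȳ = 995900.00 / 8660.00 = 115.00 cm

x̄ = 36.36 cm, ȳ = 115.00 cm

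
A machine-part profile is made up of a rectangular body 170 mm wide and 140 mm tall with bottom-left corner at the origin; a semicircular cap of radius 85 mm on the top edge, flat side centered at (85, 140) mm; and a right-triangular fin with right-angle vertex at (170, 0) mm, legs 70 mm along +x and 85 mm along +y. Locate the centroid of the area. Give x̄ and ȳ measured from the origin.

rectangular body: A = 170 × 140 = 23800.00, centroid at (85.00, 70.00).
semicircular top: A = ½π·85² = 11349.00, centroid at (85.00, 176.08).
triangular fin: A = ½·70·85 = 2975.00, centroid at (193.33, 28.33).
ΣA = 38124.00 mm², ΣAx̄ = 3562831.96 mm³, ΣAȳ = 3748568.82 mm³.
x̄ = 3562831.96/38124.00 = 93.45 mm; ȳ = 3748568.82/38124.00 = 98.33 mm.

x̄ = 93.45 mm, ȳ = 98.33 mm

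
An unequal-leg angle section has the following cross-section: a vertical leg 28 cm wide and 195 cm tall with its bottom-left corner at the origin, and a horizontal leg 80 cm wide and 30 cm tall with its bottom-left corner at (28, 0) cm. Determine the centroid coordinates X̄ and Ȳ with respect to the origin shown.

X̄ = 30.49 cm, Ȳ = 72.31 cm

vertical leg: A = 28 × 195 = 5460.00, centroid at (14.00, 97.50).
horizontal leg: A = 80 × 30 = 2400.00, centroid at (68.00, 15.00).
ΣA = 7860.00 cm²
ΣAX̄ = (5460.00)(14.00) + (2400.00)(68.00) = 239640.00 cm³
ΣAȲ = (5460.00)(97.50) + (2400.00)(15.00) = 568350.00 cm³
X̄ = 239640.00 / 7860.00 = 30.49 cm
Ȳ = 568350.00 / 7860.00 = 72.31 cm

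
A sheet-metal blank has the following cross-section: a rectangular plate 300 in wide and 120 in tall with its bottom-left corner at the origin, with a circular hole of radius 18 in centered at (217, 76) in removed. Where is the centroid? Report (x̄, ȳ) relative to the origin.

plate: A = 300 × 120 = 36000.00, centroid at (150.00, 60.00).
hole: A = −π·18² = -1017.88, centroid at (217.00, 76.00).
ΣA = 34982.12 in², ΣAx̄ = 5179120.90 in³, ΣAȳ = 2082641.42 in³.
x̄ = 5179120.90/34982.12 = 148.05 in; ȳ = 2082641.42/34982.12 = 59.53 in.

x̄ = 148.05 in, ȳ = 59.53 in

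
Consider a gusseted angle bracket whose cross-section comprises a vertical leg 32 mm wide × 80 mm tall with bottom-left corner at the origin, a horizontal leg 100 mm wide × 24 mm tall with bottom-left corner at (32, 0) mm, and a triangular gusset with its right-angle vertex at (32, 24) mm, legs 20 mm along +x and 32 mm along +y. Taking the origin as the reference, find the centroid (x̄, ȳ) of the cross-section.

x̄ = 47.37 mm, ȳ = 26.95 mm

vertical leg: A = 32 × 80 = 2560.00, centroid at (16.00, 40.00).
horizontal leg: A = 100 × 24 = 2400.00, centroid at (82.00, 12.00).
gusset: A = ½·20·32 = 320.00, centroid at (38.67, 34.67).
ΣA = 5280.00 mm², ΣAx̄ = 250133.33 mm³, ΣAȳ = 142293.33 mm³.
x̄ = 250133.33/5280.00 = 47.37 mm; ȳ = 142293.33/5280.00 = 26.95 mm.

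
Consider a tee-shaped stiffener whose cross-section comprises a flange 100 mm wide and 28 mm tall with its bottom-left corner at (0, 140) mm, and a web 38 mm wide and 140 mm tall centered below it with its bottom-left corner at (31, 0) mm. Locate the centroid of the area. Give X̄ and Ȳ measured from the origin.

Part | A | x̄ᵢ | ȳᵢ | A·x̄ᵢ | A·ȳᵢ
web | 5320.00 | 50.00 | 70.00 | 266000.00 | 372400.00
flange | 2800.00 | 50.00 | 154.00 | 140000.00 | 431200.00
Σ | 8120.00 |  |  | 406000.00 | 803600.00
X̄ = 406000.00 / 8120.00 = 50.00 mm
Ȳ = 803600.00 / 8120.00 = 98.97 mm

X̄ = 50.00 mm, Ȳ = 98.97 mm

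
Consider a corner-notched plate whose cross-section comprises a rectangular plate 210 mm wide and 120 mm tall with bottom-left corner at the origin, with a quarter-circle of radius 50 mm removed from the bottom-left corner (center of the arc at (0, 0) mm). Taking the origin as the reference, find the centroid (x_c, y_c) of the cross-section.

x_c = 112.08 mm, y_c = 63.28 mm

Part | A | x̄ᵢ | ȳᵢ | A·x̄ᵢ | A·ȳᵢ
plate | 25200.00 | 105.00 | 60.00 | 2646000.00 | 1512000.00
removed quarter-circle | -1963.50 | 21.22 | 21.22 | -41666.67 | -41666.67
Σ | 23236.50 |  |  | 2604333.33 | 1470333.33
x_c = 2604333.33 / 23236.50 = 112.08 mm
y_c = 1470333.33 / 23236.50 = 63.28 mm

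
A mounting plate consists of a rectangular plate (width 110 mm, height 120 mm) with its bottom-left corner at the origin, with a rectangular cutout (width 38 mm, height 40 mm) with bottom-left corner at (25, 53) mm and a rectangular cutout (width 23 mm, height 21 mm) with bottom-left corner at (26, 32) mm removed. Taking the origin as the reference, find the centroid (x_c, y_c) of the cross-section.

x_c = 57.25 mm, y_c = 58.99 mm

plate: A = 110 × 120 = 13200.00, centroid at (55.00, 60.00).
hole 1: A = −(38 × 40) = -1520.00, centroid at (44.00, 73.00).
hole 2: A = −(23 × 21) = -483.00, centroid at (37.50, 42.50).
ΣA = 11197.00 mm²
ΣAx_c = (13200.00)(55.00) + (-1520.00)(44.00) + (-483.00)(37.50) = 641007.50 mm³
ΣAy_c = (13200.00)(60.00) + (-1520.00)(73.00) + (-483.00)(42.50) = 660512.50 mm³
x_c = 641007.50 / 11197.00 = 57.25 mm
y_c = 660512.50 / 11197.00 = 58.99 mm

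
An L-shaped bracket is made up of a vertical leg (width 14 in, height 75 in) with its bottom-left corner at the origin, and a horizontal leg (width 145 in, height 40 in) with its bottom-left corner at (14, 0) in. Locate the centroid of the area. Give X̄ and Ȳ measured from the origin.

vertical leg: A = 14 × 75 = 1050.00, centroid at (7.00, 37.50).
horizontal leg: A = 145 × 40 = 5800.00, centroid at (86.50, 20.00).
ΣA = 6850.00 in², ΣAX̄ = 509050.00 in³, ΣAȲ = 155375.00 in³.
X̄ = 509050.00/6850.00 = 74.31 in; Ȳ = 155375.00/6850.00 = 22.68 in.

X̄ = 74.31 in, Ȳ = 22.68 in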